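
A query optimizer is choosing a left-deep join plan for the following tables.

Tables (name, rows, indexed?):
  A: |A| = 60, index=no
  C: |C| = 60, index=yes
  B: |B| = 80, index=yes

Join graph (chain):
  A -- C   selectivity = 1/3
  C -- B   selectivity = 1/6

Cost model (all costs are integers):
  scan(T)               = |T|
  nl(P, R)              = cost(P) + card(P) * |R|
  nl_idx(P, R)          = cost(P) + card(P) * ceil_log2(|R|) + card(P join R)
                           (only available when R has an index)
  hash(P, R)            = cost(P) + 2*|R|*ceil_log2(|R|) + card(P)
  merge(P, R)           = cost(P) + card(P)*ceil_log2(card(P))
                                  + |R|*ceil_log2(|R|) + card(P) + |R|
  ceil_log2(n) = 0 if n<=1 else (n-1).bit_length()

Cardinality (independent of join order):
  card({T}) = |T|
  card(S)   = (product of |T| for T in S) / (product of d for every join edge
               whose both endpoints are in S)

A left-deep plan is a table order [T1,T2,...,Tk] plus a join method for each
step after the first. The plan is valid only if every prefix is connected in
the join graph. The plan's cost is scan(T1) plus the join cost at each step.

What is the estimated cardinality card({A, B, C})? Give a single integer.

Tables in S: A(60), B(80), C(60)
Edges inside S: A-C(d=3), C-B(d=6)
numerator = 60 * 80 * 60 = 288000
denominator = 3 * 6 = 18
card(S) = 288000 / 18 = 16000

16000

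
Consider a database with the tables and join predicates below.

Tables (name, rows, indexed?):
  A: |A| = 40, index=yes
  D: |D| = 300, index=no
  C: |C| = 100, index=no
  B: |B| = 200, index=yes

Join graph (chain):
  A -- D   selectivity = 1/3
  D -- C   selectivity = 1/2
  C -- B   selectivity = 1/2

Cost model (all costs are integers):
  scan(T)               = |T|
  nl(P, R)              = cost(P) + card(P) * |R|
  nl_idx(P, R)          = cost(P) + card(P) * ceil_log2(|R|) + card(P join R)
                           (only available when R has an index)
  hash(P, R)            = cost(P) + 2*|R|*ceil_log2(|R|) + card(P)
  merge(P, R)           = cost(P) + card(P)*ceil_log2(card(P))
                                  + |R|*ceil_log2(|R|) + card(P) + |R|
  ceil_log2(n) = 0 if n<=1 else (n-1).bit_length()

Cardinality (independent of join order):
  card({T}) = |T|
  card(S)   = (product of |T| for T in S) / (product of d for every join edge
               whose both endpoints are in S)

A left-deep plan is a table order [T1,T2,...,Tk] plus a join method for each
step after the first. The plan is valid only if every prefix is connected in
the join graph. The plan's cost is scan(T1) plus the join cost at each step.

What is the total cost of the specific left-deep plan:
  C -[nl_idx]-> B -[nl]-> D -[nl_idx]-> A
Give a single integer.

32010900

step 1: scan C: cost=100, card=100
step 2: join B via nl_idx
    card(P join B) = 100*200/(2) = 10000
    cost = 100 + 100*8 + 10000 = 10900
step 3: join D via nl
    card(P join D) = 10000*300/(2) = 1500000
    cost = 10900 + 10000*300 = 3010900
step 4: join A via nl_idx
    card(P join A) = 1500000*40/(3) = 20000000
    cost = 3010900 + 1500000*6 + 20000000 = 32010900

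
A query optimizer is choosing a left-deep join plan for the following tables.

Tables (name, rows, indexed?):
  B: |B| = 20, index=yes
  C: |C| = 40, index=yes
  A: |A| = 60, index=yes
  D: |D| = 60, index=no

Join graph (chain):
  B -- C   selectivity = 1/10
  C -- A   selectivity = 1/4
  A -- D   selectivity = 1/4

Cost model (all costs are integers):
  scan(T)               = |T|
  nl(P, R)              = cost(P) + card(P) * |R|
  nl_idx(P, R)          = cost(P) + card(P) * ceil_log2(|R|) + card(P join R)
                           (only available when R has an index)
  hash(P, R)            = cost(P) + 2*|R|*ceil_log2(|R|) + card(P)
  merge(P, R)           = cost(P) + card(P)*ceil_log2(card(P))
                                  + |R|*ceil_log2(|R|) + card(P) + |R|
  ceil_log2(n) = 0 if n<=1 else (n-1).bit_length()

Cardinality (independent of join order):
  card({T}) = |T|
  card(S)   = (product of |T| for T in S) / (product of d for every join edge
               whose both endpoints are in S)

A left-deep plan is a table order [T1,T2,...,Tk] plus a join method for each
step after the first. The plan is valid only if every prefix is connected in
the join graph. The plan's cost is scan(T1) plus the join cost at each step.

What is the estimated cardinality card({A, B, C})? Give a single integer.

Tables in S: A(60), B(20), C(40)
Edges inside S: B-C(d=10), C-A(d=4)
numerator = 60 * 20 * 40 = 48000
denominator = 10 * 4 = 40
card(S) = 48000 / 40 = 1200

1200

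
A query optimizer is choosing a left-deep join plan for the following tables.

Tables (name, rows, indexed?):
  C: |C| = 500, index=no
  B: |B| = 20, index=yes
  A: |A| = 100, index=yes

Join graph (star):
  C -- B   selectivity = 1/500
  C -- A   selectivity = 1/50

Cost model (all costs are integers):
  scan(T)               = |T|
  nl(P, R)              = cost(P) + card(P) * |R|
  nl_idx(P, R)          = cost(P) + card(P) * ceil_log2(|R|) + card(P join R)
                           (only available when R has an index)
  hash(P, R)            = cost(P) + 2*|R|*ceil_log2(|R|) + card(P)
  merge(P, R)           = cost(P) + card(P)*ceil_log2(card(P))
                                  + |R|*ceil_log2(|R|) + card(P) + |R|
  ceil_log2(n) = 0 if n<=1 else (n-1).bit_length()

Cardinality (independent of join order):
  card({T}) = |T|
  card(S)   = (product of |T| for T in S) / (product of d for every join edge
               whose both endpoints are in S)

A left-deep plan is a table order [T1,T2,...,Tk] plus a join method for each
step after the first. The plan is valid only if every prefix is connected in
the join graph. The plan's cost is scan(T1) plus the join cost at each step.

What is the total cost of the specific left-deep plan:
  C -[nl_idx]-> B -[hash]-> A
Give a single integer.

4440

step 1: scan C: cost=500, card=500
step 2: join B via nl_idx
    card(P join B) = 500*20/(500) = 20
    cost = 500 + 500*5 + 20 = 3020
step 3: join A via hash
    card(P join A) = 20*100/(50) = 40
    cost = 3020 + 2*100*7 + 20 = 4440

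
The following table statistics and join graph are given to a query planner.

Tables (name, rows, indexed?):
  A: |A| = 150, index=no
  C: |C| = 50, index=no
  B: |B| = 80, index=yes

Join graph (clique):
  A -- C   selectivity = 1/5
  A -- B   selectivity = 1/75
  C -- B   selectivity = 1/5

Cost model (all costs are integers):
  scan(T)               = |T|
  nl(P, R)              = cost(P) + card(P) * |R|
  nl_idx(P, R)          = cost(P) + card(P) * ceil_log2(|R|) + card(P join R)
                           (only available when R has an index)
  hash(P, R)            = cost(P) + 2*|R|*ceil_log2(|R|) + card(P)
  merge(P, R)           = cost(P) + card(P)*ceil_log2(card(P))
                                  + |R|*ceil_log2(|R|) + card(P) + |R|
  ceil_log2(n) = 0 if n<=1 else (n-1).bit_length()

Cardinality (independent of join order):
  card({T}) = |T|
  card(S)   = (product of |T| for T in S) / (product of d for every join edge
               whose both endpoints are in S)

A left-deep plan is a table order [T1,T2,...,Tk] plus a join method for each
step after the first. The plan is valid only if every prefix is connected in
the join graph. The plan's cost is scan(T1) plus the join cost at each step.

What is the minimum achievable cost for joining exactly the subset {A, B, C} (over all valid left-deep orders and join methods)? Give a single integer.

Selinger DP over subsets of {A,B,C}:
  {A}: scan cost=150, card=150
  {C}: scan cost=50, card=50
  {B}: scan cost=80, card=80
  {AC}: card=1500; try (C,hash)→900, (A,merge)→1750, (C,merge)→1850, (A,hash)→2500, (A,nl)→7550, (C,nl)→7650; best=900 via (C,hash)
  {AB}: card=160; try (B,nl_idx)→1360, (B,hash)→1420, (A,merge)→2070, (B,merge)→2140, (A,hash)→2560, (A,nl)→12080 …(+1); best=1360 via (B,nl_idx)
  {BC}: card=800; try (C,hash)→760, (B,merge)→1040, (C,merge)→1070, (B,nl_idx)→1200, (B,hash)→1220, (B,nl)→4050 …(+1); best=760 via (C,hash)
  {ABC}: card=320; try (C,hash)→2120, (C,merge)→3150, (B,hash)→3520, (A,hash)→3960, (C,nl)→9360, (A,merge)→10910 …(+4); best=2120 via (C,hash)

2120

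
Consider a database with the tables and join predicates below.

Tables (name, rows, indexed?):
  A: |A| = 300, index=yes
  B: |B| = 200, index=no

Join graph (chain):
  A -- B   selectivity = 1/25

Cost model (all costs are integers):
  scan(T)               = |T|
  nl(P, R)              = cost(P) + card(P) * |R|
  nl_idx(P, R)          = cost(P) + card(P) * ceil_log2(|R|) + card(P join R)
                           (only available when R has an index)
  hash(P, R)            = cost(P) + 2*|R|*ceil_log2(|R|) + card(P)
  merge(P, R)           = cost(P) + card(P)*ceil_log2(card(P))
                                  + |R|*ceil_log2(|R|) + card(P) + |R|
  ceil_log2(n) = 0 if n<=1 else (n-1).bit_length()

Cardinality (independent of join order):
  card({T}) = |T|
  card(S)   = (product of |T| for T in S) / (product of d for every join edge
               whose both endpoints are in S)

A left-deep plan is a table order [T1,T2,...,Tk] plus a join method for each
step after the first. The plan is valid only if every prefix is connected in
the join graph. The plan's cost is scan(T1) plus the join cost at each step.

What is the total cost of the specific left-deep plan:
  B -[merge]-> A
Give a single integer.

5000

step 1: scan B: cost=200, card=200
step 2: join A via merge
    card(P join A) = 200*300/(25) = 2400
    cost = 200 + 200*8 + 300*9 + 200 + 300 = 5000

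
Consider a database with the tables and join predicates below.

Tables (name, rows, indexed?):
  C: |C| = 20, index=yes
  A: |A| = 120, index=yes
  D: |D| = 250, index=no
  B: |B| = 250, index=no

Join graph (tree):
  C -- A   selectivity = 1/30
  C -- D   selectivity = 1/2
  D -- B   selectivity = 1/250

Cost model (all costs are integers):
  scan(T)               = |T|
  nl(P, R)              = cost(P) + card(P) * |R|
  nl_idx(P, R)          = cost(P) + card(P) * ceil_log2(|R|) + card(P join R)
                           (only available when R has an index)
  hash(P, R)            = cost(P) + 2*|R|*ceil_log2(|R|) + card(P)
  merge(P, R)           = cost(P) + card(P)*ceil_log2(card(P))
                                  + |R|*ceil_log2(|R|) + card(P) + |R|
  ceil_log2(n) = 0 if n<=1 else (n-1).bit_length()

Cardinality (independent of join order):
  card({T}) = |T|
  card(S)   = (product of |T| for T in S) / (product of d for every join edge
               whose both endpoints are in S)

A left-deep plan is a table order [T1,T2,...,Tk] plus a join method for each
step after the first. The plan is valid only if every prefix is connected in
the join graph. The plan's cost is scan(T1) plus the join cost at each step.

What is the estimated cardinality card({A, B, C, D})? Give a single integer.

Tables in S: A(120), B(250), C(20), D(250)
Edges inside S: C-A(d=30), C-D(d=2), D-B(d=250)
numerator = 120 * 250 * 20 * 250 = 150000000
denominator = 30 * 2 * 250 = 15000
card(S) = 150000000 / 15000 = 10000

10000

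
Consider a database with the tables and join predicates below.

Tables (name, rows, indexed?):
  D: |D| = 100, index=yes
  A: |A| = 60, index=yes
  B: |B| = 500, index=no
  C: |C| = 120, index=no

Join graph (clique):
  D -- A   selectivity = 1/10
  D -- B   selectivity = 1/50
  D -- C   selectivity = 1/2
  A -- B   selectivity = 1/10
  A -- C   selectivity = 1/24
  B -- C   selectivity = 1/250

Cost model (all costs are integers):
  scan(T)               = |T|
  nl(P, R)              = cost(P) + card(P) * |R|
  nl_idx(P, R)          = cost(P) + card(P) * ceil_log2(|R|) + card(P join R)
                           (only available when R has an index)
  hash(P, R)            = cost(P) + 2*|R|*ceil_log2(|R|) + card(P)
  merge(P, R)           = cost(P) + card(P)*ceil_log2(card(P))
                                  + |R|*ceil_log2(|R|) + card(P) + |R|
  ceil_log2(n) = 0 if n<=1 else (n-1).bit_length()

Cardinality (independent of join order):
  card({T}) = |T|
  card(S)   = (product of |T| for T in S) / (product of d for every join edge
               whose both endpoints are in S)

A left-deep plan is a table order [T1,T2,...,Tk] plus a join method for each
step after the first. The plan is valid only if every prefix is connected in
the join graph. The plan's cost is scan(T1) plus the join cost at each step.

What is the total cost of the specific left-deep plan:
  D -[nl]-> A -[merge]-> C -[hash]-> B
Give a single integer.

step 1: scan D: cost=100, card=100
step 2: join A via nl
    card(P join A) = 100*60/(10) = 600
    cost = 100 + 100*60 = 6100
step 3: join C via merge
    card(P join C) = 600*120/(2*24) = 1500
    cost = 6100 + 600*10 + 120*7 + 600 + 120 = 13660
step 4: join B via hash
    card(P join B) = 1500*500/(50*10*250) = 6
    cost = 13660 + 2*500*9 + 1500 = 24160

24160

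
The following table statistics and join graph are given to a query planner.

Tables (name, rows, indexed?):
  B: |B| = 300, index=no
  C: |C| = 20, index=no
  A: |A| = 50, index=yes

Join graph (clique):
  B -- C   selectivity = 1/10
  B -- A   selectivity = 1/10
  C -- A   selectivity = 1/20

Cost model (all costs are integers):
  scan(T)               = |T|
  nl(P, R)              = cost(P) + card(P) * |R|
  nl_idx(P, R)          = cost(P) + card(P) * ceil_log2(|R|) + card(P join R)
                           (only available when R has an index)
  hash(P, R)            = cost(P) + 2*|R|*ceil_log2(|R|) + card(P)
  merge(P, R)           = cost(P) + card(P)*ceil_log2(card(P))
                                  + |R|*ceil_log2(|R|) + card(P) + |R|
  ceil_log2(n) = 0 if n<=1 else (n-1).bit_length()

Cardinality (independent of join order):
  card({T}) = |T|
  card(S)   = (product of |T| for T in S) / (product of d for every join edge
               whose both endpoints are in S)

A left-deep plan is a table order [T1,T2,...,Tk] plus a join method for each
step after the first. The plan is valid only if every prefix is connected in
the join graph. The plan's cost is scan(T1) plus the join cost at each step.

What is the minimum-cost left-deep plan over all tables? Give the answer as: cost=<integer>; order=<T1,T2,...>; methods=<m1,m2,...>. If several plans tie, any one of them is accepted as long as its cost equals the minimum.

cost=2000; order=B,C,A; methods=hash,hash

Selinger DP (subsets sized 1..n):
  {B}: scan cost=300, card=300
  {C}: scan cost=20, card=20
  {A}: scan cost=50, card=50
  {BC}: card=600; try (C,hash)→800, (B,merge)→3140, (C,merge)→3420, (B,hash)→5440, (B,nl)→6020, (C,nl)→6300; best=800 via (C,hash)
  {AB}: card=1500; try (A,hash)→1200, (B,merge)→3400, (A,nl_idx)→3600, (A,merge)→3650, (B,hash)→5500, (B,nl)→15050 …(+1); best=1200 via (A,hash)
  {AC}: card=50; try (A,nl_idx)→190, (C,hash)→300, (A,merge)→490, (C,merge)→520, (A,hash)→640, (A,nl)→1020 …(+1); best=190 via (A,nl_idx)
  {ABC}: card=150; try (A,hash)→2000, (C,hash)→2900, (B,merge)→3540, (A,nl_idx)→4550, (B,hash)→5640, (A,merge)→7750 …(+4); best=2000 via (A,hash)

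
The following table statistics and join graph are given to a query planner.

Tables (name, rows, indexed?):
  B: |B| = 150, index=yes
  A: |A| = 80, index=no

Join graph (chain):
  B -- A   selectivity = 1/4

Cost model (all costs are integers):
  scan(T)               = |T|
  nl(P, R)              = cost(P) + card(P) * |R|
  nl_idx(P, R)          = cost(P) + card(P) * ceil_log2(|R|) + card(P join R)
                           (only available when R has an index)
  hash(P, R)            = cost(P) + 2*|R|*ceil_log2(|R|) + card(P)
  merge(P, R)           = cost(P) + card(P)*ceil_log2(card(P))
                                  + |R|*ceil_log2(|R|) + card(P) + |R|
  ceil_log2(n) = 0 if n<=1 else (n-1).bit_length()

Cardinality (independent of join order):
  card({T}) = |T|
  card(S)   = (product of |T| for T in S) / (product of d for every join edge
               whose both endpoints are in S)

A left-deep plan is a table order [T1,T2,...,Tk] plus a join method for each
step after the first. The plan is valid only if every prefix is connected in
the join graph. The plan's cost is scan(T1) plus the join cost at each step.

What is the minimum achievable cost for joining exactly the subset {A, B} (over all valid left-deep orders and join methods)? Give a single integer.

Selinger DP over subsets of {A,B}:
  {B}: scan cost=150, card=150
  {A}: scan cost=80, card=80
  {AB}: card=3000; try (A,hash)→1420, (B,merge)→2070, (A,merge)→2140, (B,hash)→2560, (B,nl_idx)→3720, (B,nl)→12080 …(+1); best=1420 via (A,hash)

1420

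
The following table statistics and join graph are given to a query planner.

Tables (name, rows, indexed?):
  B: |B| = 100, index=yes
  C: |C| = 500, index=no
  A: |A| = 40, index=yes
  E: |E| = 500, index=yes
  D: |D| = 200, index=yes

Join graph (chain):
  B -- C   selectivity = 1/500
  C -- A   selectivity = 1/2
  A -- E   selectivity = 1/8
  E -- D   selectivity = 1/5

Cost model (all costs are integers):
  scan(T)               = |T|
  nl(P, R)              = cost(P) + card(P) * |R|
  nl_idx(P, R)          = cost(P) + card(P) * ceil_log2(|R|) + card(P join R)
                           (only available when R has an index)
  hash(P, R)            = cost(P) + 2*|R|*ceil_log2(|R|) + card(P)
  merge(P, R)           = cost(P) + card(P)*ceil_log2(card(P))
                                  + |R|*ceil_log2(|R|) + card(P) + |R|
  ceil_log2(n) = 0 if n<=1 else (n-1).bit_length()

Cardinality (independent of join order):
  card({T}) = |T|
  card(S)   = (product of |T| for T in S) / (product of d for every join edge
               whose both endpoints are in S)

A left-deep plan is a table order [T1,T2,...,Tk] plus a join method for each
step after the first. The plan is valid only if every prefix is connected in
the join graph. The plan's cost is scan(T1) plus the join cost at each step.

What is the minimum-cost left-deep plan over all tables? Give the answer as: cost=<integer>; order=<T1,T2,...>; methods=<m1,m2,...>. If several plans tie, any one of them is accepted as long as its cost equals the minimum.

cost=142180; order=C,B,A,E,D; methods=hash,hash,hash,hash

Selinger DP (subsets sized 1..n):
  {B}: scan cost=100, card=100
  {C}: scan cost=500, card=500
  {A}: scan cost=40, card=40
  {E}: scan cost=500, card=500
  {D}: scan cost=200, card=200
  {BC}: card=100; try (B,hash)→2400, (B,nl_idx)→4100, (C,merge)→5900, (B,merge)→6300, (C,hash)→9200, (C,nl)→50100 …(+1); best=2400 via (B,hash)
  {AC}: card=10000; try (A,hash)→1480, (C,merge)→5320, (A,merge)→5780, (C,hash)→9080, (A,nl_idx)→13500, (C,nl)→20040 …(+1); best=1480 via (A,hash)
  {AE}: card=2500; try (A,hash)→1480, (E,nl_idx)→2900, (E,merge)→5320, (A,merge)→5780, (A,nl_idx)→6000, (E,hash)→9080 …(+2); best=1480 via (A,hash)
  {DE}: card=20000; try (D,hash)→4200, (E,merge)→7000, (D,merge)→7300, (E,hash)→9400, (E,nl_idx)→22000, (D,nl_idx)→24500 …(+2); best=4200 via (D,hash)
  {ABC}: card=2000; try (A,hash)→2980, (A,merge)→3480, (A,nl_idx)→5000, (A,nl)→6400, (B,hash)→12880, (B,nl_idx)→73480 …(+2); best=2980 via (A,hash)
  {ACE}: card=625000; try (C,hash)→12980, (E,hash)→20480, (C,merge)→38980, (E,merge)→156480, (E,nl_idx)→716480, (C,nl)→1251480 …(+1); best=12980 via (C,hash)
  {ADE}: card=100000; try (D,hash)→7180, (A,hash)→24680, (D,merge)→35780, (D,nl_idx)→121480, (A,nl_idx)→224200, (A,merge)→324480 …(+2); best=7180 via (D,hash)
  {ABCE}: card=125000; try (E,hash)→13980, (E,merge)→31980, (E,nl_idx)→145980, (B,hash)→639380, (E,nl)→1002980, (B,nl_idx)→4512980 …(+2); best=13980 via (E,hash)
  {ACDE}: card=25000000; try (C,hash)→116180, (D,hash)→641180, (C,merge)→1812180, (D,merge)→13139780, (D,nl_idx)→30012980, (C,nl)→50007180 …(+1); best=116180 via (C,hash)
  {ABCDE}: card=5000000; try (D,hash)→142180, (D,merge)→2265780, (D,nl_idx)→6013980, (D,nl)→25013980, (B,hash)→25117580, (B,nl_idx)→180116180 …(+2); best=142180 via (D,hash)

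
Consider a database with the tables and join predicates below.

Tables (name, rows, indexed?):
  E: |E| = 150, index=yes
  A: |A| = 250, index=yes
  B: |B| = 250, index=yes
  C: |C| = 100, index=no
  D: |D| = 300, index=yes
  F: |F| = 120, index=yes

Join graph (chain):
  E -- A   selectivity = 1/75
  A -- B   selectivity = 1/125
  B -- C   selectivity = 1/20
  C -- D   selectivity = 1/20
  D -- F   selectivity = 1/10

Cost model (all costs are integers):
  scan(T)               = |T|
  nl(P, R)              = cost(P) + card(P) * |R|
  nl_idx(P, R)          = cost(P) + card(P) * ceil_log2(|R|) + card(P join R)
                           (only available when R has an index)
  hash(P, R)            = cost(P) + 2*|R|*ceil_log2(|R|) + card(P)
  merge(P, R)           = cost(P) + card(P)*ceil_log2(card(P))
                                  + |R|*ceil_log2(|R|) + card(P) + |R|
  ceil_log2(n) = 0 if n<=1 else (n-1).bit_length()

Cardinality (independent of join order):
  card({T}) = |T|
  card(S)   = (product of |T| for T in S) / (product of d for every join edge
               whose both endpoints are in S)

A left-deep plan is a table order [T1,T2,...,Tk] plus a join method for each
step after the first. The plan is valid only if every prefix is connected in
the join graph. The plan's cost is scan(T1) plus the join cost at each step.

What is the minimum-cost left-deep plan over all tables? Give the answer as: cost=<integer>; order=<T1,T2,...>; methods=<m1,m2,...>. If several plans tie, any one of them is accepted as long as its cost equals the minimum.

cost=95130; order=A,B,E,C,D,F; methods=nl_idx,hash,hash,hash,hash

Selinger DP (subsets sized 1..n):
  {E}: scan cost=150, card=150
  {A}: scan cost=250, card=250
  {B}: scan cost=250, card=250
  {C}: scan cost=100, card=100
  {D}: scan cost=300, card=300
  {F}: scan cost=120, card=120
  {AE}: card=500; try (A,nl_idx)→1850, (E,nl_idx)→2750, (E,hash)→2900, (A,merge)→3750, (E,merge)→3850, (A,hash)→4300 …(+2); best=1850 via (A,nl_idx)
  {AB}: card=500; try (B,nl_idx)→2750, (A,nl_idx)→2750, (B,hash)→4500, (A,hash)→4500, (B,merge)→4750, (A,merge)→4750 …(+2); best=2750 via (B,nl_idx)
  {BC}: card=1250; try (C,hash)→1900, (B,nl_idx)→2150, (B,merge)→3150, (C,merge)→3300, (B,hash)→4200, (B,nl)→25100 …(+1); best=1900 via (C,hash)
  {CD}: card=1500; try (C,hash)→2000, (D,nl_idx)→2500, (D,merge)→3900, (C,merge)→4100, (D,hash)→5600, (D,nl)→30100 …(+1); best=2000 via (C,hash)
  {DF}: card=3600; try (F,hash)→2280, (D,merge)→4080, (F,merge)→4260, (D,nl_idx)→4800, (D,hash)→5640, (F,nl_idx)→6000 …(+2); best=2280 via (F,hash)
  {ABE}: card=1000; try (E,hash)→5650, (B,hash)→6350, (B,nl_idx)→6850, (E,nl_idx)→7750, (E,merge)→9100, (B,merge)→9100 …(+2); best=5650 via (E,hash)
  {ABC}: card=2500; try (C,hash)→4650, (A,hash)→7150, (C,merge)→8550, (A,nl_idx)→14400, (A,merge)→19150, (C,nl)→52750 …(+1); best=4650 via (C,hash)
  {BCD}: card=18750; try (B,hash)→7500, (D,hash)→8550, (D,merge)→19900, (B,merge)→22250, (D,nl_idx)→31900, (B,nl_idx)→32750 …(+2); best=7500 via (B,hash)
  {CDF}: card=18000; try (F,hash)→5180, (C,hash)→7280, (F,merge)→20960, (F,nl_idx)→30500, (C,merge)→49880, (F,nl)→182000 …(+1); best=5180 via (F,hash)
  {ABCE}: card=5000; try (C,hash)→8050, (E,hash)→9550, (C,merge)→17450, (E,nl_idx)→29650, (E,merge)→38500, (C,nl)→105650 …(+1); best=8050 via (C,hash)
  {ABCD}: card=37500; try (D,hash)→12550, (A,hash)→30250, (D,merge)→40150, (D,nl_idx)→64650, (A,nl_idx)→195000, (A,merge)→309750 …(+2); best=12550 via (D,hash)
  {BCDF}: card=225000; try (B,hash)→27180, (F,hash)→27930, (B,merge)→295430, (F,merge)→308460, (F,nl_idx)→363750, (B,nl_idx)→374180 …(+2); best=27180 via (B,hash)
  {ABCDE}: card=75000; try (D,hash)→18450, (E,hash)→52450, (D,merge)→81050, (D,nl_idx)→128050, (E,nl_idx)→387550, (E,merge)→651400 …(+2); best=18450 via (D,hash)
  {ABCDF}: card=450000; try (F,hash)→51730, (A,hash)→256180, (F,merge)→651010, (F,nl_idx)→725050, (A,nl_idx)→2277180, (A,merge)→4304430 …(+2); best=51730 via (F,hash)
  {ABCDEF}: card=900000; try (F,hash)→95130, (E,hash)→504130, (F,merge)→1369410, (F,nl_idx)→1443450, (E,nl_idx)→4551730, (F,nl)→9018450 …(+2); best=95130 via (F,hash)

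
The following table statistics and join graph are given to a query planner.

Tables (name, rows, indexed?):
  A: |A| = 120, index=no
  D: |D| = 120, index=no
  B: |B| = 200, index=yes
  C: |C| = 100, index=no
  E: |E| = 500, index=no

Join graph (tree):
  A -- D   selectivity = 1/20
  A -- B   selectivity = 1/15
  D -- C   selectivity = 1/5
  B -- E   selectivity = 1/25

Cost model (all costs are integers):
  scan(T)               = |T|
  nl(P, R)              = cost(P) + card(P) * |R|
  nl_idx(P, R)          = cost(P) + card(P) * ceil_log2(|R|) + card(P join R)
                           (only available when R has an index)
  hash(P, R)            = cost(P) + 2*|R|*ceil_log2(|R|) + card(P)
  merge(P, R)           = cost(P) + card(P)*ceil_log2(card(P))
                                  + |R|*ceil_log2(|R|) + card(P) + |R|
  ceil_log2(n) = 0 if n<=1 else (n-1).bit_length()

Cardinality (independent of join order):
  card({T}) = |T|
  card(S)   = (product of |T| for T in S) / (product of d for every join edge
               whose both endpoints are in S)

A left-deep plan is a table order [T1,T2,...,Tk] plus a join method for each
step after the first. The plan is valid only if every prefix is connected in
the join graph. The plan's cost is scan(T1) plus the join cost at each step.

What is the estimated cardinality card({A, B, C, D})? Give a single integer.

192000

Tables in S: A(120), B(200), C(100), D(120)
Edges inside S: A-D(d=20), A-B(d=15), D-C(d=5)
numerator = 120 * 200 * 100 * 120 = 288000000
denominator = 20 * 15 * 5 = 1500
card(S) = 288000000 / 1500 = 192000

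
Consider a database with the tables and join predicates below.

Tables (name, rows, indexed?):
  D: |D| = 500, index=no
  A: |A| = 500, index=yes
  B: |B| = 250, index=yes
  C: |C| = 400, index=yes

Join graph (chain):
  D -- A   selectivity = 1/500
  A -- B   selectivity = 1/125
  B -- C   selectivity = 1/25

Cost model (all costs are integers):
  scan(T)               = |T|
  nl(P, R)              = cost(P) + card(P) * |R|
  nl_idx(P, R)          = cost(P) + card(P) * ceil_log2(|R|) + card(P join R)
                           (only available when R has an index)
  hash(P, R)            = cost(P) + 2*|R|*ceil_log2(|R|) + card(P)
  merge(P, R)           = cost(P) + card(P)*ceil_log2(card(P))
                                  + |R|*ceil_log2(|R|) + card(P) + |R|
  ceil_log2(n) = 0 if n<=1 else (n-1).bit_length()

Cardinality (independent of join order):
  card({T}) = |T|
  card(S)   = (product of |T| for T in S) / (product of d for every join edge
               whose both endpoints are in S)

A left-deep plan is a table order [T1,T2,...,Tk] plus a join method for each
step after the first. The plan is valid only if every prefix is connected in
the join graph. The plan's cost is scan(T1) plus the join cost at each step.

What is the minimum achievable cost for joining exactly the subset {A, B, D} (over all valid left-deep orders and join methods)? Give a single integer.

Selinger DP over subsets of {A,B,D}:
  {D}: scan cost=500, card=500
  {A}: scan cost=500, card=500
  {B}: scan cost=250, card=250
  {AD}: card=500; try (A,nl_idx)→5500, (D,hash)→10000, (A,hash)→10000, (D,merge)→10500, (A,merge)→10500, (D,nl)→250500 …(+1); best=5500 via (A,nl_idx)
  {AB}: card=1000; try (A,nl_idx)→3500, (B,hash)→5000, (B,nl_idx)→5500, (A,merge)→7500, (B,merge)→7750, (A,hash)→9500 …(+2); best=3500 via (A,nl_idx)
  {ABD}: card=1000; try (B,hash)→10000, (B,nl_idx)→10500, (B,merge)→12750, (D,hash)→13500, (D,merge)→19500, (B,nl)→130500 …(+1); best=10000 via (B,hash)

10000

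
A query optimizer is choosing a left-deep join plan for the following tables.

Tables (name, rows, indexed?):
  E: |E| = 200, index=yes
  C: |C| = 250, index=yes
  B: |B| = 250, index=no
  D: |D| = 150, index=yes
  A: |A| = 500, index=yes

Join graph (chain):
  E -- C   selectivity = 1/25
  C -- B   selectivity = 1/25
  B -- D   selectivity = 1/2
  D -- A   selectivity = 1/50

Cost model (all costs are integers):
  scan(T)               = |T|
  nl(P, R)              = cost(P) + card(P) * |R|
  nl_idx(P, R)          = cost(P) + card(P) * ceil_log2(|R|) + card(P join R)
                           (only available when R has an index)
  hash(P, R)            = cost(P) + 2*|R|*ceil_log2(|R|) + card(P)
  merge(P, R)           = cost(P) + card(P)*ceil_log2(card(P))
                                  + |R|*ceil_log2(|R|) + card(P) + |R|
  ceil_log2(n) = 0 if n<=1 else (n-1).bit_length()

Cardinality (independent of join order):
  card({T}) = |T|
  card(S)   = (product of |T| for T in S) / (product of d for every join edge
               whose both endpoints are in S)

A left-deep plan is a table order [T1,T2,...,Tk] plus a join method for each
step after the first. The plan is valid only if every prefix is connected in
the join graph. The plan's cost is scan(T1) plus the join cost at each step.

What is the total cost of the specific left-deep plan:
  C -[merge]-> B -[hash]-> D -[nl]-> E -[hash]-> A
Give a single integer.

step 1: scan C: cost=250, card=250
step 2: join B via merge
    card(P join B) = 250*250/(25) = 2500
    cost = 250 + 250*8 + 250*8 + 250 + 250 = 4750
step 3: join D via hash
    card(P join D) = 2500*150/(2) = 187500
    cost = 4750 + 2*150*8 + 2500 = 9650
step 4: join E via nl
    card(P join E) = 187500*200/(25) = 1500000
    cost = 9650 + 187500*200 = 37509650
step 5: join A via hash
    card(P join A) = 1500000*500/(50) = 15000000
    cost = 37509650 + 2*500*9 + 1500000 = 39018650

39018650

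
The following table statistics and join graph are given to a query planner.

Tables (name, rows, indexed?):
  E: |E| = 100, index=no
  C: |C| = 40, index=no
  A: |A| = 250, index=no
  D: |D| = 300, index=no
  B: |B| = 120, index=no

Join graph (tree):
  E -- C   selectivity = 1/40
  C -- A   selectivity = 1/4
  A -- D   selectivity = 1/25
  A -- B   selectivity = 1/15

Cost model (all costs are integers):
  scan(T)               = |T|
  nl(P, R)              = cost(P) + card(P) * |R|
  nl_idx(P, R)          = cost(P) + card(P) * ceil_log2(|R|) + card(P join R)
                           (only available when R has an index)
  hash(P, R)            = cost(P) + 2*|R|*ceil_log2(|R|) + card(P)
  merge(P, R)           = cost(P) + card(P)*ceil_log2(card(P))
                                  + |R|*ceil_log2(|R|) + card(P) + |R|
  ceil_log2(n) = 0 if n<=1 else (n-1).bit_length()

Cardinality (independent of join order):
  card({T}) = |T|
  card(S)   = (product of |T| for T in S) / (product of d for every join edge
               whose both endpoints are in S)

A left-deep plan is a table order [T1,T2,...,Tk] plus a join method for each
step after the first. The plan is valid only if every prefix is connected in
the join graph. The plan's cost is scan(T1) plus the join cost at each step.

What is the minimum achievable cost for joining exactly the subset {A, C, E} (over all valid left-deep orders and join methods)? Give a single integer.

Selinger DP over subsets of {A,C,E}:
  {E}: scan cost=100, card=100
  {C}: scan cost=40, card=40
  {A}: scan cost=250, card=250
  {CE}: card=100; try (C,hash)→680, (E,merge)→1120, (C,merge)→1180, (E,hash)→1480, (E,nl)→4040, (C,nl)→4100; best=680 via (C,hash)
  {AC}: card=2500; try (C,hash)→980, (A,merge)→2570, (C,merge)→2780, (A,hash)→4080, (A,nl)→10040, (C,nl)→10250; best=980 via (C,hash)
  {ACE}: card=6250; try (A,merge)→3730, (A,hash)→4780, (E,hash)→4880, (A,nl)→25680, (E,merge)→34280, (E,nl)→250980; best=3730 via (A,merge)

3730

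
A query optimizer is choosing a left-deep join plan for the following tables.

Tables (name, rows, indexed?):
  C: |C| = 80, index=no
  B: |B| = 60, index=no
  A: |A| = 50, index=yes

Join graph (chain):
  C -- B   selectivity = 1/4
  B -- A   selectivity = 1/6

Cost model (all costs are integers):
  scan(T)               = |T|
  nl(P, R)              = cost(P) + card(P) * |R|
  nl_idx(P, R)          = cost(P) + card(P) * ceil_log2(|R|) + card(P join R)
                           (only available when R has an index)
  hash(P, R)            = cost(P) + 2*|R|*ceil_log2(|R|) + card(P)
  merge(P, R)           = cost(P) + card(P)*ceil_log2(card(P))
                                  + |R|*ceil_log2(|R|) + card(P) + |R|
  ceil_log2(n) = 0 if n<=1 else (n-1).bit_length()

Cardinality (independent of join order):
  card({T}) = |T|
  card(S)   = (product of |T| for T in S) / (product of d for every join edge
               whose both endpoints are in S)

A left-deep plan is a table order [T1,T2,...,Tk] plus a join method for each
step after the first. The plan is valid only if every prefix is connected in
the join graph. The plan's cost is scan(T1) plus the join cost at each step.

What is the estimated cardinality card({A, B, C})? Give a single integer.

10000

Tables in S: A(50), B(60), C(80)
Edges inside S: C-B(d=4), B-A(d=6)
numerator = 50 * 60 * 80 = 240000
denominator = 4 * 6 = 24
card(S) = 240000 / 24 = 10000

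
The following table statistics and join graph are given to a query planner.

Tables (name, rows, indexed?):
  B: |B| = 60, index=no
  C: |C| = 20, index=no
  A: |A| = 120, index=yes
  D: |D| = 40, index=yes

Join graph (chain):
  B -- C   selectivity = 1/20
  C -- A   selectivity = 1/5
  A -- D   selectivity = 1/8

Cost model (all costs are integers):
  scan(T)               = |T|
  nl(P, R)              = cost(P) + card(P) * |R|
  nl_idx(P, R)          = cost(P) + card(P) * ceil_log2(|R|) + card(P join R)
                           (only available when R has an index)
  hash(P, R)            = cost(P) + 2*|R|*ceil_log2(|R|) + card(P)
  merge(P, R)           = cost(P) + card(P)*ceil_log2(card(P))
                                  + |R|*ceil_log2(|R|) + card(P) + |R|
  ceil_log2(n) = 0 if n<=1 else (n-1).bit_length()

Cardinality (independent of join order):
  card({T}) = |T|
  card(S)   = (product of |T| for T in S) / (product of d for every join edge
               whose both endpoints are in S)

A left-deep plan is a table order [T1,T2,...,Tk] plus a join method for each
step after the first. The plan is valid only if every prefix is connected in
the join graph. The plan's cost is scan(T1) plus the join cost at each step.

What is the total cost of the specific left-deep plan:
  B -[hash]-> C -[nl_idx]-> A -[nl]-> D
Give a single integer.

step 1: scan B: cost=60, card=60
step 2: join C via hash
    card(P join C) = 60*20/(20) = 60
    cost = 60 + 2*20*5 + 60 = 320
step 3: join A via nl_idx
    card(P join A) = 60*120/(5) = 1440
    cost = 320 + 60*7 + 1440 = 2180
step 4: join D via nl
    card(P join D) = 1440*40/(8) = 7200
    cost = 2180 + 1440*40 = 59780

59780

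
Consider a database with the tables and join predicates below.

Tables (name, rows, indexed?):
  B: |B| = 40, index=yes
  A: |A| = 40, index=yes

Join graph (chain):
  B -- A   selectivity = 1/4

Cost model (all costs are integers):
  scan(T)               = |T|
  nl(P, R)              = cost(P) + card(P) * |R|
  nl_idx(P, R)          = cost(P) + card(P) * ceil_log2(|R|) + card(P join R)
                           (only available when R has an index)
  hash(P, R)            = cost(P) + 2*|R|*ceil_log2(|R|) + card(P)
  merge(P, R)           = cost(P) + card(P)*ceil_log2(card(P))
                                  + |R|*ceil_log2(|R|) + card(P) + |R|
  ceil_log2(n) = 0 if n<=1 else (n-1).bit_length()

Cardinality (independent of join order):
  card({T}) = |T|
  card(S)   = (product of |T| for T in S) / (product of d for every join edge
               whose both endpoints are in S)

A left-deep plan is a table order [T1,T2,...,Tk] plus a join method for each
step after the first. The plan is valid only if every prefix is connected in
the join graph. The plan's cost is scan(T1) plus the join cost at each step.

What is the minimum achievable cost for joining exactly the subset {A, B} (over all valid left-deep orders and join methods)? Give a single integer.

560

Selinger DP over subsets of {A,B}:
  {B}: scan cost=40, card=40
  {A}: scan cost=40, card=40
  {AB}: card=400; try (B,hash)→560, (A,hash)→560, (B,merge)→600, (A,merge)→600, (B,nl_idx)→680, (A,nl_idx)→680 …(+2); best=560 via (B,hash)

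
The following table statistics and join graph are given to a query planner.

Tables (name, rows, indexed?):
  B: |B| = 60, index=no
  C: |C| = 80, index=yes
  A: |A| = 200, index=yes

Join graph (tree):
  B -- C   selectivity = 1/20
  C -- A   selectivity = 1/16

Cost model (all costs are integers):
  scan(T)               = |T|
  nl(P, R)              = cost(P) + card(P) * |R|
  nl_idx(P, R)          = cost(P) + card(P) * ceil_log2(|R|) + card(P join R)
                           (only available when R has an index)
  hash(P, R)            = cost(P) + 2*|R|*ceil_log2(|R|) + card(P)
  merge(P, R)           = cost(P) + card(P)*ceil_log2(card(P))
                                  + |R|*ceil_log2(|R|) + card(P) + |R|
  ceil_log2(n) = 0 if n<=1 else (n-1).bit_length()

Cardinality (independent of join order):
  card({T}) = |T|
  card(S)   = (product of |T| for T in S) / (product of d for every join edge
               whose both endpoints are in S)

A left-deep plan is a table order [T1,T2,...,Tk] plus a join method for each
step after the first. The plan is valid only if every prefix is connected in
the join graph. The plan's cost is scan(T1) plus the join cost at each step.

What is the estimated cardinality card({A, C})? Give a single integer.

Tables in S: A(200), C(80)
Edges inside S: C-A(d=16)
numerator = 200 * 80 = 16000
denominator = 16 = 16
card(S) = 16000 / 16 = 1000

1000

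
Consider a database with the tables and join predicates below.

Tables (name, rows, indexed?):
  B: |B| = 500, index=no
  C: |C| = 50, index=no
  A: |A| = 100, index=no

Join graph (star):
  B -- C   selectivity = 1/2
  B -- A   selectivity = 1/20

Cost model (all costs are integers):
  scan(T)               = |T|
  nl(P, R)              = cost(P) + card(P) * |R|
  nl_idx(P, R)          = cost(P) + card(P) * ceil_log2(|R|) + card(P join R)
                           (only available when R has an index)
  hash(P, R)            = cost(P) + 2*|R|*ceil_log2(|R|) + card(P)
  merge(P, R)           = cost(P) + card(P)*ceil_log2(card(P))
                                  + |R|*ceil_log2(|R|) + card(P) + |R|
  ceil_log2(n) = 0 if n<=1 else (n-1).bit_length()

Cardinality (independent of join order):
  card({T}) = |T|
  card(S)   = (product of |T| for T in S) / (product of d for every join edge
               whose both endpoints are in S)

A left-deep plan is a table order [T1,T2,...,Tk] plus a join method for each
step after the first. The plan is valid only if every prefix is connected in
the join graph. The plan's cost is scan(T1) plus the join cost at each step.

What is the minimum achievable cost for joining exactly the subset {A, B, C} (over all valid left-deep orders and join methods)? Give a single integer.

Selinger DP over subsets of {A,B,C}:
  {B}: scan cost=500, card=500
  {C}: scan cost=50, card=50
  {A}: scan cost=100, card=100
  {BC}: card=12500; try (C,hash)→1600, (B,merge)→5400, (C,merge)→5850, (B,hash)→9100, (B,nl)→25050, (C,nl)→25500; best=1600 via (C,hash)
  {AB}: card=2500; try (A,hash)→2400, (B,merge)→5900, (A,merge)→6300, (B,hash)→9200, (B,nl)→50100, (A,nl)→50500; best=2400 via (A,hash)
  {ABC}: card=62500; try (C,hash)→5500, (A,hash)→15500, (C,merge)→35250, (C,nl)→127400, (A,merge)→189900, (A,nl)→1251600; best=5500 via (C,hash)

5500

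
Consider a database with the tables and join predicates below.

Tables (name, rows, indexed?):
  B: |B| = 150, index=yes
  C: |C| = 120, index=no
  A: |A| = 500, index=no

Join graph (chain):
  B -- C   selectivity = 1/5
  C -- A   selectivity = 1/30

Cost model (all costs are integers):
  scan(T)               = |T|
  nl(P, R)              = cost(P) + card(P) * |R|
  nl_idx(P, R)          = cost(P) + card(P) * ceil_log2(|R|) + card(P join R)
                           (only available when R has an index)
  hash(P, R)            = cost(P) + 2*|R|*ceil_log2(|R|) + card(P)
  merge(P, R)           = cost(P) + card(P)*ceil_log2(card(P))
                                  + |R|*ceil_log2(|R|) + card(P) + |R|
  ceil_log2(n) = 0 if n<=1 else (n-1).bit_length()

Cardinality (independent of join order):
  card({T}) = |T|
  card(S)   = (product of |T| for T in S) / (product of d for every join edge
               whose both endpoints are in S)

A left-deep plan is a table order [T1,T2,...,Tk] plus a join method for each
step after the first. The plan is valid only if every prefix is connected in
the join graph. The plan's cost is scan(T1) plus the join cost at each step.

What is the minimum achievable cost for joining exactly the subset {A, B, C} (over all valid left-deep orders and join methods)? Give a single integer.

7080

Selinger DP over subsets of {A,B,C}:
  {B}: scan cost=150, card=150
  {C}: scan cost=120, card=120
  {A}: scan cost=500, card=500
  {BC}: card=3600; try (C,hash)→1980, (B,merge)→2430, (C,merge)→2460, (B,hash)→2640, (B,nl_idx)→4680, (B,nl)→18120 …(+1); best=1980 via (C,hash)
  {AC}: card=2000; try (C,hash)→2680, (A,merge)→6080, (C,merge)→6460, (A,hash)→9240, (A,nl)→60120, (C,nl)→60500; best=2680 via (C,hash)
  {ABC}: card=60000; try (B,hash)→7080, (A,hash)→14580, (B,merge)→28030, (A,merge)→53780, (B,nl_idx)→78680, (B,nl)→302680 …(+1); best=7080 via (B,hash)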